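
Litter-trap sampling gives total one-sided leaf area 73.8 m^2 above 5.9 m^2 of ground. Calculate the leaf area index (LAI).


Formula: LAI = total leaf area / ground area  (dimensionless)
LAI = 73.8 m^2 / 5.9 m^2
LAI = 12.51

12.51


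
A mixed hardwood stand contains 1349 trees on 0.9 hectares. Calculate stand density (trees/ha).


Formula: Stand Density = N_trees / Area_ha
Density = 1349 trees / 0.9 ha
Density = 1499 trees/ha

1499


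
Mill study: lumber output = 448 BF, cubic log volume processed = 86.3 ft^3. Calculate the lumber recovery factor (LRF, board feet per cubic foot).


Formula: LRF = Lumber Output (BF) / Log Input (ft^3)
LRF = 448 BF / 86.3 ft^3
LRF = 5.19 BF/ft^3

5.19


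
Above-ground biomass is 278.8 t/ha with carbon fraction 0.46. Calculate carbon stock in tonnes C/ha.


Formula: Carbon Stock = Biomass * Carbon Fraction
C = 278.8 t/ha * 0.46
C = 128.2 t C/ha

128.2


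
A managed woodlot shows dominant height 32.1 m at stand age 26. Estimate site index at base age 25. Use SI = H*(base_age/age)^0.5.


Formula: SI = H_dom * (base_age / age)^0.5
Age ratio = 25 / 26 = 0.96154
sqrt(age_ratio) = 0.98058
SI = 32.1 * 0.98058 = 31.5 m

31.5


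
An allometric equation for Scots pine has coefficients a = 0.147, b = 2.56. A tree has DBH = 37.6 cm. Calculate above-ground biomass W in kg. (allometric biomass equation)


Formula: W = a * DBH^b  (allometric power law)
DBH^b = 37.6^2.56 = 10776.5782
W = 0.147 * 10776.5782 = 1584.2 kg

1584.2


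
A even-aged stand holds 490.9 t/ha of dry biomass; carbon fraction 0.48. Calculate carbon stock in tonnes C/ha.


Formula: Carbon Stock = Biomass * Carbon Fraction
C = 490.9 t/ha * 0.48
C = 235.6 t C/ha

235.6


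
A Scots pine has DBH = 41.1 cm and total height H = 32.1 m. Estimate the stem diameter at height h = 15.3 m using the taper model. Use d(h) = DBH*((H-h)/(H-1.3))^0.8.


Taper: d(h) = DBH * ((H - h) / (H - 1.3))^0.8
Numerator = H - h = 32.1 - 15.3 = 16.8 m
Denominator = H - 1.3 = 32.1 - 1.3 = 30.8 m
Ratio = 16.8 / 30.8 = 0.54545
d = 41.1 * 0.54545^0.8 = 25.3 cm

25.3


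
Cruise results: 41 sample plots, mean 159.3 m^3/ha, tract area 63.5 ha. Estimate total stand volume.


Formula: Total Volume = Mean Volume per ha * Total Area
Total Volume = 159.3 m^3/ha * 63.5 ha
Total Volume = 10116 m^3

10116


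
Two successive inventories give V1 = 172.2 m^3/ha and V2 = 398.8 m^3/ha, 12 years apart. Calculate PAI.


Formula: PAI = (V_T2 - V_T1) / (T2 - T1)
Volume increment = 398.8 - 172.2 = 226.6 m^3/ha
PAI = 226.6 / 12 = 18.88 m^3/ha/year

18.88


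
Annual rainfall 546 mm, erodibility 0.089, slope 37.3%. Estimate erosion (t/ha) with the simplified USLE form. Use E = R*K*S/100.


Formula: E = R * K * S / 100  (simplified USLE)
R * K = 546 * 0.089 = 48.594
E = 48.594 * 37.3 / 100 = 18.13 t/ha

18.13


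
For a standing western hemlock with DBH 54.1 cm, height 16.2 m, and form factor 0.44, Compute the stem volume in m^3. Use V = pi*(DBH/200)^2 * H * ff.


Formula: V = pi * (DBH/200)^2 * H * ff
Radius = DBH/200 = 54.1/200 = 0.2705 m
Radius^2 = 0.2705^2 = 0.07317025 m^2
V = pi * 0.07317025 * 16.2 * 0.44
V = 1.639 m^3

1.639


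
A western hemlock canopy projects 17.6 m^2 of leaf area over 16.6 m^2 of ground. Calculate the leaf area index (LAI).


Formula: LAI = total leaf area / ground area  (dimensionless)
LAI = 17.6 m^2 / 16.6 m^2
LAI = 1.06

1.06


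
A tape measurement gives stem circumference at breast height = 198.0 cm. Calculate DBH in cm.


Formula: DBH = C / pi
DBH = 198.0 / pi
pi = 3.14159...
DBH = 63.0 cm

63.0


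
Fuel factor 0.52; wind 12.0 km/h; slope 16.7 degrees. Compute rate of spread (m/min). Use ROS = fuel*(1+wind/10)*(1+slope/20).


Formula: ROS = fuel * (1 + wind/10) * (1 + slope/20)
Wind factor = 1 + 12.0/10 = 2.2
Slope factor = 1 + 16.7/20 = 1.835
ROS = 0.52 * 2.2 * 1.835 = 2.1 m/min

2.1


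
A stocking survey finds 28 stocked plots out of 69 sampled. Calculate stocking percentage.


Formula: Stocking % = stocked plots / total plots * 100
Stocking = 28 / 69 * 100
Stocking = 0.4058 * 100 = 40.6%

40.6


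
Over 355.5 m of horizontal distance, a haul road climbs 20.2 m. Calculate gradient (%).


Formula: Gradient = rise / run * 100
Gradient = 20.2 / 355.5 * 100 = 5.7%

5.7


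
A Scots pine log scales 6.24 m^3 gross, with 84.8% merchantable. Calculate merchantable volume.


Formula: MV = V_total * (merchantable_pct / 100)
Merchantable fraction = 84.8% / 100 = 0.848
MV = 6.24 m^3 * 0.848 = 5.292 m^3

5.292


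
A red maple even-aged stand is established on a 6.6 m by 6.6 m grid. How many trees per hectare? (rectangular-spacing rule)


Formula: TPH = 10000 m^2/ha / (spacing_x * spacing_y)
Area per tree = 6.6 m * 6.6 m = 43.56 m^2
TPH = 10000 / 43.56 = 230 trees/ha

230


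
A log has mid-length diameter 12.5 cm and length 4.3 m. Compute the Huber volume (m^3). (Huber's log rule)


Huber: V = Am * L,  Am = pi*(Dm/200)^2
Am = pi*(12.5/200)^2 = 0.012272 m^2
V = 0.012272*4.3 = 0.0528 m^3

0.0528


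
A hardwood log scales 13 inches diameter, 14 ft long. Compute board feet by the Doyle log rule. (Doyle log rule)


Doyle: BF = (D - 4)^2 * L / 16
Adjusted diameter = 13 - 4 = 9 in
(D-4)^2 = 9^2 = 81
BF = 81 * 14 / 16 = 71 BF

71


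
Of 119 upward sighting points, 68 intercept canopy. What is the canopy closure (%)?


Formula: Canopy closure = covered points / total points * 100
Closure = 68 / 119 * 100
Closure = 0.5714 * 100 = 57.1%

57.1


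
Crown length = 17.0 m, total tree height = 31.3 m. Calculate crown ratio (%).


Formula: Crown Ratio = (Crown Length / Total Height) * 100
CR = (17.0 m / 31.3 m) * 100
CR = 0.5431 * 100 = 54.3%

54.3


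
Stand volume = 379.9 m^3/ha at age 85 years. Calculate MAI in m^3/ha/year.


Formula: MAI = Total Volume / Stand Age
MAI = 379.9 m^3/ha / 85 years
MAI = 4.47 m^3/ha/year

4.47


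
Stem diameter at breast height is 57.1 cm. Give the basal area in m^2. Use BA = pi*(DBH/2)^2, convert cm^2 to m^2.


Formula: BA = pi * (DBH/2)^2 / 10000  (cm^2 to m^2)
Radius = DBH/2 = 57.1/2 = 28.55 cm
BA = pi * 28.55^2 / 10000
   = 2560.72 cm^2 / 10000
   = 0.2561 m^2

0.2561


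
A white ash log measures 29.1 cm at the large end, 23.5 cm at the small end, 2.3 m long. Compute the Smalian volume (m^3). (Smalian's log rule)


Smalian: V = (A1 + A2)/2 * L,  A = pi*(D/200)^2
A1 = pi*(29.1/200)^2 = 0.066508 m^2
A2 = pi*(23.5/200)^2 = 0.043374 m^2
V = (0.066508+0.043374)/2*2.3 = 0.1264 m^3

0.1264


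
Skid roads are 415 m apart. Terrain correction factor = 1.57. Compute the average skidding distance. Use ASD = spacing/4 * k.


Formula: ASD = (spacing / 4) * correction
Uncorrected distance = spacing / 4 = 415 / 4 = 103.75 m
ASD = 103.75 * 1.57 = 163 m

163


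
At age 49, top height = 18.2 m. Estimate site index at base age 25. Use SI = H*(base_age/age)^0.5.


Formula: SI = H_dom * (base_age / age)^0.5
Age ratio = 25 / 49 = 0.5102
sqrt(age_ratio) = 0.71429
SI = 18.2 * 0.71429 = 13.0 m

13.0


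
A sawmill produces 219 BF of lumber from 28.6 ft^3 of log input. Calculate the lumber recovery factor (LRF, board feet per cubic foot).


Formula: LRF = Lumber Output (BF) / Log Input (ft^3)
LRF = 219 BF / 28.6 ft^3
LRF = 7.66 BF/ft^3

7.66


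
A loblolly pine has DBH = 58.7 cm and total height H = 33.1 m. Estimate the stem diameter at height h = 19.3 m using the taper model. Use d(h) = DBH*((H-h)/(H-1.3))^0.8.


Taper: d(h) = DBH * ((H - h) / (H - 1.3))^0.8
Numerator = H - h = 33.1 - 19.3 = 13.8 m
Denominator = H - 1.3 = 33.1 - 1.3 = 31.8 m
Ratio = 13.8 / 31.8 = 0.43396
d = 58.7 * 0.43396^0.8 = 30.1 cm

30.1


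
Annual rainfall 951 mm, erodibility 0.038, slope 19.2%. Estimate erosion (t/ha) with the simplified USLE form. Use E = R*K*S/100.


Formula: E = R * K * S / 100  (simplified USLE)
R * K = 951 * 0.038 = 36.138
E = 36.138 * 19.2 / 100 = 6.94 t/ha

6.94


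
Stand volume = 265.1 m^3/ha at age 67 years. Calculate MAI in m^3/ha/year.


Formula: MAI = Total Volume / Stand Age
MAI = 265.1 m^3/ha / 67 years
MAI = 3.96 m^3/ha/year

3.96


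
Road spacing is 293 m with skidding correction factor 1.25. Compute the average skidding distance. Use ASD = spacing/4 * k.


Formula: ASD = (spacing / 4) * correction
Uncorrected distance = spacing / 4 = 293 / 4 = 73.25 m
ASD = 73.25 * 1.25 = 92 m

92


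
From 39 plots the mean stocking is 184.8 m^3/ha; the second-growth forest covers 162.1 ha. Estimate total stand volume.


Formula: Total Volume = Mean Volume per ha * Total Area
Total Volume = 184.8 m^3/ha * 162.1 ha
Total Volume = 29956 m^3

29956


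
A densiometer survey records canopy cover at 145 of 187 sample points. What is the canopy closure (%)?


Formula: Canopy closure = covered points / total points * 100
Closure = 145 / 187 * 100
Closure = 0.7754 * 100 = 77.5%

77.5


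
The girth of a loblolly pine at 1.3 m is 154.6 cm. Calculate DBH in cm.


Formula: DBH = C / pi
DBH = 154.6 / pi
pi = 3.14159...
DBH = 49.2 cm

49.2


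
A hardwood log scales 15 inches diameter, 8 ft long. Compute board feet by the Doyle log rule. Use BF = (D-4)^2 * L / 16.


Doyle: BF = (D - 4)^2 * L / 16
Adjusted diameter = 15 - 4 = 11 in
(D-4)^2 = 11^2 = 121
BF = 121 * 8 / 16 = 61 BF

61


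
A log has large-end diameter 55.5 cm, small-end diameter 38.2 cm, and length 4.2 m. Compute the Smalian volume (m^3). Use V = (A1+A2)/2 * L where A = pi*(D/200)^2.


Smalian: V = (A1 + A2)/2 * L,  A = pi*(D/200)^2
A1 = pi*(55.5/200)^2 = 0.241922 m^2
A2 = pi*(38.2/200)^2 = 0.114608 m^2
V = (0.241922+0.114608)/2*4.2 = 0.7487 m^3

0.7487


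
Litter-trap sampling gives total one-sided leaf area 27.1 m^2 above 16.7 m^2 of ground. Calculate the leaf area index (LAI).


Formula: LAI = total leaf area / ground area  (dimensionless)
LAI = 27.1 m^2 / 16.7 m^2
LAI = 1.62

1.62


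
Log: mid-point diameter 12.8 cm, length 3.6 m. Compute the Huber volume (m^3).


Huber: V = Am * L,  Am = pi*(Dm/200)^2
Am = pi*(12.8/200)^2 = 0.012868 m^2
V = 0.012868*3.6 = 0.0463 m^3

0.0463


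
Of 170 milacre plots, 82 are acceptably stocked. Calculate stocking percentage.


Formula: Stocking % = stocked plots / total plots * 100
Stocking = 82 / 170 * 100
Stocking = 0.4824 * 100 = 48.2%

48.2


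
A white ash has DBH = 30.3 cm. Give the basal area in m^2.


Formula: BA = pi * (DBH/2)^2 / 10000  (cm^2 to m^2)
Radius = DBH/2 = 30.3/2 = 15.15 cm
BA = pi * 15.15^2 / 10000
   = 721.0662 cm^2 / 10000
   = 0.0721 m^2

0.0721


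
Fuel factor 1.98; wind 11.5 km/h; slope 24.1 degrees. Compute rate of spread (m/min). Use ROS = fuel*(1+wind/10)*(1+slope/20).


Formula: ROS = fuel * (1 + wind/10) * (1 + slope/20)
Wind factor = 1 + 11.5/10 = 2.15
Slope factor = 1 + 24.1/20 = 2.205
ROS = 1.98 * 2.15 * 2.205 = 9.39 m/min

9.39


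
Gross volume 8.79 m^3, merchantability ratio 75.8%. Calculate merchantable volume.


Formula: MV = V_total * (merchantable_pct / 100)
Merchantable fraction = 75.8% / 100 = 0.758
MV = 8.79 m^3 * 0.758 = 6.663 m^3

6.663


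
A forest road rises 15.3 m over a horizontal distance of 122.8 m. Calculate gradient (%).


Formula: Gradient = rise / run * 100
Gradient = 15.3 / 122.8 * 100 = 12.5%

12.5


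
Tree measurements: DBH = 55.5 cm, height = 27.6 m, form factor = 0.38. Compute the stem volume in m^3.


Formula: V = pi * (DBH/200)^2 * H * ff
Radius = DBH/200 = 55.5/200 = 0.2775 m
Radius^2 = 0.2775^2 = 0.07700625 m^2
V = pi * 0.07700625 * 27.6 * 0.38
V = 2.537 m^3

2.537


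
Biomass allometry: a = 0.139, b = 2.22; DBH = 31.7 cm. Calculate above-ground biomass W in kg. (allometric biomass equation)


Formula: W = a * DBH^b  (allometric power law)
DBH^b = 31.7^2.22 = 2149.5699
W = 0.139 * 2149.5699 = 298.8 kg

298.8


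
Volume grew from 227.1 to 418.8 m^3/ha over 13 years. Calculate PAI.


Formula: PAI = (V_T2 - V_T1) / (T2 - T1)
Volume increment = 418.8 - 227.1 = 191.7 m^3/ha
PAI = 191.7 / 13 = 14.75 m^3/ha/year

14.75


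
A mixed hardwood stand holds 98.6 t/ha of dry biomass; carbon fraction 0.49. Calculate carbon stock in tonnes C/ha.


Formula: Carbon Stock = Biomass * Carbon Fraction
C = 98.6 t/ha * 0.49
C = 48.3 t C/ha

48.3


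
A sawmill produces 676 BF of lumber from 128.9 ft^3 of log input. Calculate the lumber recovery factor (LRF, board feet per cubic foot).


Formula: LRF = Lumber Output (BF) / Log Input (ft^3)
LRF = 676 BF / 128.9 ft^3
LRF = 5.24 BF/ft^3

5.24


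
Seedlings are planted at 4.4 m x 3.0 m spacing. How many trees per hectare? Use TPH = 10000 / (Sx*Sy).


Formula: TPH = 10000 m^2/ha / (spacing_x * spacing_y)
Area per tree = 4.4 m * 3.0 m = 13.2 m^2
TPH = 10000 / 13.2 = 758 trees/ha

758


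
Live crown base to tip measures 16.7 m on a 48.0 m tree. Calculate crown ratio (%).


Formula: Crown Ratio = (Crown Length / Total Height) * 100
CR = (16.7 m / 48.0 m) * 100
CR = 0.3479 * 100 = 34.8%

34.8


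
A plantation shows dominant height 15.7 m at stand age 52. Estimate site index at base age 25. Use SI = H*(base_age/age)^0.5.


Formula: SI = H_dom * (base_age / age)^0.5
Age ratio = 25 / 52 = 0.48077
sqrt(age_ratio) = 0.69338
SI = 15.7 * 0.69338 = 10.9 m

10.9


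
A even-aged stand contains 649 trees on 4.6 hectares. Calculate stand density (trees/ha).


Formula: Stand Density = N_trees / Area_ha
Density = 649 trees / 4.6 ha
Density = 141 trees/ha

141


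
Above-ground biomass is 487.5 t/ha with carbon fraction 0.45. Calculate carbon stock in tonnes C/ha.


Formula: Carbon Stock = Biomass * Carbon Fraction
C = 487.5 t/ha * 0.45
C = 219.4 t C/ha

219.4


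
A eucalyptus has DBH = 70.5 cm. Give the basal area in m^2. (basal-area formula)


Formula: BA = pi * (DBH/2)^2 / 10000  (cm^2 to m^2)
Radius = DBH/2 = 70.5/2 = 35.25 cm
BA = pi * 35.25^2 / 10000
   = 3903.6252 cm^2 / 10000
   = 0.3904 m^2

0.3904


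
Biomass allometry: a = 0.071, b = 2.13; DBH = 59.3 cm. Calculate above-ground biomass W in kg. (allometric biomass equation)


Formula: W = a * DBH^b  (allometric power law)
DBH^b = 59.3^2.13 = 5978.6964
W = 0.071 * 5978.6964 = 424.5 kg

424.5


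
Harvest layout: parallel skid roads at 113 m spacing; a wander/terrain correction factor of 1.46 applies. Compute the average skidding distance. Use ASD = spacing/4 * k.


Formula: ASD = (spacing / 4) * correction
Uncorrected distance = spacing / 4 = 113 / 4 = 28.25 m
ASD = 28.25 * 1.46 = 41 m

41


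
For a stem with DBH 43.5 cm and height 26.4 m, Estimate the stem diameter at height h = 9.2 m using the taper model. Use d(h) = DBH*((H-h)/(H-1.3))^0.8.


Taper: d(h) = DBH * ((H - h) / (H - 1.3))^0.8
Numerator = H - h = 26.4 - 9.2 = 17.2 m
Denominator = H - 1.3 = 26.4 - 1.3 = 25.1 m
Ratio = 17.2 / 25.1 = 0.68526
d = 43.5 * 0.68526^0.8 = 32.1 cm

32.1


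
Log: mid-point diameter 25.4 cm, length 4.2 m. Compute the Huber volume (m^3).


Huber: V = Am * L,  Am = pi*(Dm/200)^2
Am = pi*(25.4/200)^2 = 0.050671 m^2
V = 0.050671*4.2 = 0.2128 m^3

0.2128


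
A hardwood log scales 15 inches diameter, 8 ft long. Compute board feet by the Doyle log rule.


Doyle: BF = (D - 4)^2 * L / 16
Adjusted diameter = 15 - 4 = 11 in
(D-4)^2 = 11^2 = 121
BF = 121 * 8 / 16 = 61 BF

61


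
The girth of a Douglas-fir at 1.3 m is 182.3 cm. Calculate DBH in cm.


Formula: DBH = C / pi
DBH = 182.3 / pi
pi = 3.14159...
DBH = 58.0 cm

58.0


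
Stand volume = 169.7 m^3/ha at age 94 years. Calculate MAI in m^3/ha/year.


Formula: MAI = Total Volume / Stand Age
MAI = 169.7 m^3/ha / 94 years
MAI = 1.81 m^3/ha/year

1.81


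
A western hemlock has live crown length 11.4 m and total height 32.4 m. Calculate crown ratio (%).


Formula: Crown Ratio = (Crown Length / Total Height) * 100
CR = (11.4 m / 32.4 m) * 100
CR = 0.3519 * 100 = 35.2%

35.2


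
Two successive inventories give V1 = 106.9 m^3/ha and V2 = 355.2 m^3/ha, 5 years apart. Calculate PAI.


Formula: PAI = (V_T2 - V_T1) / (T2 - T1)
Volume increment = 355.2 - 106.9 = 248.3 m^3/ha
PAI = 248.3 / 5 = 49.66 m^3/ha/year

49.66


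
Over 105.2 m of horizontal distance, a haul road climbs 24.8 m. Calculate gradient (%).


Formula: Gradient = rise / run * 100
Gradient = 24.8 / 105.2 * 100 = 23.6%

23.6


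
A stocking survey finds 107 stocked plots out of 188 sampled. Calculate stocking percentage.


Formula: Stocking % = stocked plots / total plots * 100
Stocking = 107 / 188 * 100
Stocking = 0.5691 * 100 = 56.9%

56.9


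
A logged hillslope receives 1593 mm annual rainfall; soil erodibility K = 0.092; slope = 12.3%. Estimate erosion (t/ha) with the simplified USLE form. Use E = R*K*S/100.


Formula: E = R * K * S / 100  (simplified USLE)
R * K = 1593 * 0.092 = 146.556
E = 146.556 * 12.3 / 100 = 18.03 t/ha

18.03


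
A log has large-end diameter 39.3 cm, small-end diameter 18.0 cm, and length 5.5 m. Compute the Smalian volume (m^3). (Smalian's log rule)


Smalian: V = (A1 + A2)/2 * L,  A = pi*(D/200)^2
A1 = pi*(39.3/200)^2 = 0.121304 m^2
A2 = pi*(18.0/200)^2 = 0.025447 m^2
V = (0.121304+0.025447)/2*5.5 = 0.4036 m^3

0.4036


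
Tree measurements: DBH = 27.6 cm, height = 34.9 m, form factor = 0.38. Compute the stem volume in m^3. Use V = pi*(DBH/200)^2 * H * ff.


Formula: V = pi * (DBH/200)^2 * H * ff
Radius = DBH/200 = 27.6/200 = 0.138 m
Radius^2 = 0.138^2 = 0.019044 m^2
V = pi * 0.019044 * 34.9 * 0.38
V = 0.793 m^3

0.793


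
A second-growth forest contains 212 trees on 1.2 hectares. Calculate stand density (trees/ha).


Formula: Stand Density = N_trees / Area_ha
Density = 212 trees / 1.2 ha
Density = 177 trees/ha

177


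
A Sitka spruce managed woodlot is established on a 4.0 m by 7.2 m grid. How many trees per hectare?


Formula: TPH = 10000 m^2/ha / (spacing_x * spacing_y)
Area per tree = 4.0 m * 7.2 m = 28.8 m^2
TPH = 10000 / 28.8 = 347 trees/ha

347


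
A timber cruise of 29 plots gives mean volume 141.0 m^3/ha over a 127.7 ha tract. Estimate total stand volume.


Formula: Total Volume = Mean Volume per ha * Total Area
Total Volume = 141.0 m^3/ha * 127.7 ha
Total Volume = 18006 m^3

18006


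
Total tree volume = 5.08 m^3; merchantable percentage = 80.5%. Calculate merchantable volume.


Formula: MV = V_total * (merchantable_pct / 100)
Merchantable fraction = 80.5% / 100 = 0.805
MV = 5.08 m^3 * 0.805 = 4.089 m^3

4.089


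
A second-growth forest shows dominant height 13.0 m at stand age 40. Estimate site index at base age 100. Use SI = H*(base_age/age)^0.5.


Formula: SI = H_dom * (base_age / age)^0.5
Age ratio = 100 / 40 = 2.5
sqrt(age_ratio) = 1.58114
SI = 13.0 * 1.58114 = 20.6 m

20.6


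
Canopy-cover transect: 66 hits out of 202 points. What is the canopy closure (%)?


Formula: Canopy closure = covered points / total points * 100
Closure = 66 / 202 * 100
Closure = 0.3267 * 100 = 32.7%

32.7


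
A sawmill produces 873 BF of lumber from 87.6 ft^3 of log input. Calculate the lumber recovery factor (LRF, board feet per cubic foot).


Formula: LRF = Lumber Output (BF) / Log Input (ft^3)
LRF = 873 BF / 87.6 ft^3
LRF = 9.97 BF/ft^3

9.97


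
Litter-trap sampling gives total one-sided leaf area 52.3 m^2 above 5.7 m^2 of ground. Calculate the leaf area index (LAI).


Formula: LAI = total leaf area / ground area  (dimensionless)
LAI = 52.3 m^2 / 5.7 m^2
LAI = 9.18

9.18


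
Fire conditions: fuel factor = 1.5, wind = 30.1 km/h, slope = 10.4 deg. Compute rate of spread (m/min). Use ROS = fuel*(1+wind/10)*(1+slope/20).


Formula: ROS = fuel * (1 + wind/10) * (1 + slope/20)
Wind factor = 1 + 30.1/10 = 4.01
Slope factor = 1 + 10.4/20 = 1.52
ROS = 1.5 * 4.01 * 1.52 = 9.14 m/min

9.14


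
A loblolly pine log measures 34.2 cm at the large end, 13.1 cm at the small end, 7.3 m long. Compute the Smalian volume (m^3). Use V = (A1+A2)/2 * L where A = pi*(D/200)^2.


Smalian: V = (A1 + A2)/2 * L,  A = pi*(D/200)^2
A1 = pi*(34.2/200)^2 = 0.091863 m^2
A2 = pi*(13.1/200)^2 = 0.013478 m^2
V = (0.091863+0.013478)/2*7.3 = 0.3845 m^3

0.3845


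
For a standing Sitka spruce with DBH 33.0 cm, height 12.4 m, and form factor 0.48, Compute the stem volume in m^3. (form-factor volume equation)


Formula: V = pi * (DBH/200)^2 * H * ff
Radius = DBH/200 = 33.0/200 = 0.165 m
Radius^2 = 0.165^2 = 0.027225 m^2
V = pi * 0.027225 * 12.4 * 0.48
V = 0.509 m^3

0.509


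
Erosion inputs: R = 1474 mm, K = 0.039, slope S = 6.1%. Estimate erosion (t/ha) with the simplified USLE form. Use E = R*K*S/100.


Formula: E = R * K * S / 100  (simplified USLE)
R * K = 1474 * 0.039 = 57.486
E = 57.486 * 6.1 / 100 = 3.51 t/ha

3.51


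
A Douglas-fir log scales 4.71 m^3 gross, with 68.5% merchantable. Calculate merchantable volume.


Formula: MV = V_total * (merchantable_pct / 100)
Merchantable fraction = 68.5% / 100 = 0.685
MV = 4.71 m^3 * 0.685 = 3.226 m^3

3.226


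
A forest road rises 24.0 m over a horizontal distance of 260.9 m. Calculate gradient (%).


Formula: Gradient = rise / run * 100
Gradient = 24.0 / 260.9 * 100 = 9.2%

9.2


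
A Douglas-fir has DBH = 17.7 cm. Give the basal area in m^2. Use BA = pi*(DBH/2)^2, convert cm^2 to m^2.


Formula: BA = pi * (DBH/2)^2 / 10000  (cm^2 to m^2)
Radius = DBH/2 = 17.7/2 = 8.85 cm
BA = pi * 8.85^2 / 10000
   = 246.0574 cm^2 / 10000
   = 0.0246 m^2

0.0246


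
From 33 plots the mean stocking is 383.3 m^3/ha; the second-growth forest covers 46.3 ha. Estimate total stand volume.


Formula: Total Volume = Mean Volume per ha * Total Area
Total Volume = 383.3 m^3/ha * 46.3 ha
Total Volume = 17747 m^3

17747


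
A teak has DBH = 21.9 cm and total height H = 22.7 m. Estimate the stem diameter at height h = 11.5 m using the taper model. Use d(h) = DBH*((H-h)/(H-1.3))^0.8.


Taper: d(h) = DBH * ((H - h) / (H - 1.3))^0.8
Numerator = H - h = 22.7 - 11.5 = 11.2 m
Denominator = H - 1.3 = 22.7 - 1.3 = 21.4 m
Ratio = 11.2 / 21.4 = 0.52336
d = 21.9 * 0.52336^0.8 = 13.0 cm

13.0


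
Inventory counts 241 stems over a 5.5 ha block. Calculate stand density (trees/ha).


Formula: Stand Density = N_trees / Area_ha
Density = 241 trees / 5.5 ha
Density = 44 trees/ha

44


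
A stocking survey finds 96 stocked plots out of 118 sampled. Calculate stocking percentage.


Formula: Stocking % = stocked plots / total plots * 100
Stocking = 96 / 118 * 100
Stocking = 0.8136 * 100 = 81.4%

81.4


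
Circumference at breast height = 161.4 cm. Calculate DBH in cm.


Formula: DBH = C / pi
DBH = 161.4 / pi
pi = 3.14159...
DBH = 51.4 cm

51.4


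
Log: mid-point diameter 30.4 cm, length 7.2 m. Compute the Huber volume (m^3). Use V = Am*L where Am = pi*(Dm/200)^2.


Huber: V = Am * L,  Am = pi*(Dm/200)^2
Am = pi*(30.4/200)^2 = 0.072583 m^2
V = 0.072583*7.2 = 0.5226 m^3

0.5226


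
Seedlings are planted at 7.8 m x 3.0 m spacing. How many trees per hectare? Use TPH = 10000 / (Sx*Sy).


Formula: TPH = 10000 m^2/ha / (spacing_x * spacing_y)
Area per tree = 7.8 m * 3.0 m = 23.4 m^2
TPH = 10000 / 23.4 = 427 trees/ha

427


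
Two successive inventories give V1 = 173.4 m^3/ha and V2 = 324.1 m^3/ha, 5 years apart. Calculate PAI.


Formula: PAI = (V_T2 - V_T1) / (T2 - T1)
Volume increment = 324.1 - 173.4 = 150.7 m^3/ha
PAI = 150.7 / 5 = 30.14 m^3/ha/year

30.14


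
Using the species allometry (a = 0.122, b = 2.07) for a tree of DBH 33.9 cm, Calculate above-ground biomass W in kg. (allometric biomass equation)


Formula: W = a * DBH^b  (allometric power law)
DBH^b = 33.9^2.07 = 1470.6637
W = 0.122 * 1470.6637 = 179.4 kg

179.4


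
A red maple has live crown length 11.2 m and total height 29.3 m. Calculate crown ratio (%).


Formula: Crown Ratio = (Crown Length / Total Height) * 100
CR = (11.2 m / 29.3 m) * 100
CR = 0.3823 * 100 = 38.2%

38.2


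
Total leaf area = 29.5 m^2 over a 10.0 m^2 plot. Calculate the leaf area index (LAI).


Formula: LAI = total leaf area / ground area  (dimensionless)
LAI = 29.5 m^2 / 10.0 m^2
LAI = 2.95

2.95


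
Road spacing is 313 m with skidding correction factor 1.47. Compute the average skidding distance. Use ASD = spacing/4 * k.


Formula: ASD = (spacing / 4) * correction
Uncorrected distance = spacing / 4 = 313 / 4 = 78.25 m
ASD = 78.25 * 1.47 = 115 m

115


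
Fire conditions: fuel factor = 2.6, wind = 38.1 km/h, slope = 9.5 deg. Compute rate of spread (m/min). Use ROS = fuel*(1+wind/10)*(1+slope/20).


Formula: ROS = fuel * (1 + wind/10) * (1 + slope/20)
Wind factor = 1 + 38.1/10 = 4.81
Slope factor = 1 + 9.5/20 = 1.475
ROS = 2.6 * 4.81 * 1.475 = 18.45 m/min

18.45


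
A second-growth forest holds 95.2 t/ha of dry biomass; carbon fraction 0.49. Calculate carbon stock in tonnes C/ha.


Formula: Carbon Stock = Biomass * Carbon Fraction
C = 95.2 t/ha * 0.49
C = 46.6 t C/ha

46.6


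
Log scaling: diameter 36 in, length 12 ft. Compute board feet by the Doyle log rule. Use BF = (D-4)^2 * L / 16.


Doyle: BF = (D - 4)^2 * L / 16
Adjusted diameter = 36 - 4 = 32 in
(D-4)^2 = 32^2 = 1024
BF = 1024 * 12 / 16 = 768 BF

768


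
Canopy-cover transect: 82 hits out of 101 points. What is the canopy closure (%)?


Formula: Canopy closure = covered points / total points * 100
Closure = 82 / 101 * 100
Closure = 0.8119 * 100 = 81.2%

81.2


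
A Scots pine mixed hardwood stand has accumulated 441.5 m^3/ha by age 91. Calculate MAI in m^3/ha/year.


Formula: MAI = Total Volume / Stand Age
MAI = 441.5 m^3/ha / 91 years
MAI = 4.85 m^3/ha/year

4.85


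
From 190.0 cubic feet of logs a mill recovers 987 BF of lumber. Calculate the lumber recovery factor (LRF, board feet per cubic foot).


Formula: LRF = Lumber Output (BF) / Log Input (ft^3)
LRF = 987 BF / 190.0 ft^3
LRF = 5.19 BF/ft^3

5.19


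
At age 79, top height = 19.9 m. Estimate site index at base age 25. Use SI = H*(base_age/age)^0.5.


Formula: SI = H_dom * (base_age / age)^0.5
Age ratio = 25 / 79 = 0.31646
sqrt(age_ratio) = 0.56254
SI = 19.9 * 0.56254 = 11.2 m

11.2


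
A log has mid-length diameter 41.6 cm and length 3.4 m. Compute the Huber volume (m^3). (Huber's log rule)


Huber: V = Am * L,  Am = pi*(Dm/200)^2
Am = pi*(41.6/200)^2 = 0.135918 m^2
V = 0.135918*3.4 = 0.4621 m^3

0.4621


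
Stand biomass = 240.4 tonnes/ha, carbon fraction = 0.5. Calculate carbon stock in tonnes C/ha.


Formula: Carbon Stock = Biomass * Carbon Fraction
C = 240.4 t/ha * 0.5
C = 120.2 t C/ha

120.2


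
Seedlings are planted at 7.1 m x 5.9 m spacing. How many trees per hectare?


Formula: TPH = 10000 m^2/ha / (spacing_x * spacing_y)
Area per tree = 7.1 m * 5.9 m = 41.89 m^2
TPH = 10000 / 41.89 = 239 trees/ha

239


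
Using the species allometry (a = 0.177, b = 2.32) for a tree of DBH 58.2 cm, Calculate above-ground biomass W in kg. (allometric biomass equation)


Formula: W = a * DBH^b  (allometric power law)
DBH^b = 58.2^2.32 = 12434.2995
W = 0.177 * 12434.2995 = 2200.9 kg

2200.9


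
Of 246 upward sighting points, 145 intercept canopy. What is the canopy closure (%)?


Formula: Canopy closure = covered points / total points * 100
Closure = 145 / 246 * 100
Closure = 0.5894 * 100 = 58.9%

58.9


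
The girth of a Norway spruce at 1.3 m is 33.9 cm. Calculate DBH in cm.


Formula: DBH = C / pi
DBH = 33.9 / pi
pi = 3.14159...
DBH = 10.8 cm

10.8


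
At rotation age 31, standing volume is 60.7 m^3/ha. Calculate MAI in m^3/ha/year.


Formula: MAI = Total Volume / Stand Age
MAI = 60.7 m^3/ha / 31 years
MAI = 1.96 m^3/ha/year

1.96


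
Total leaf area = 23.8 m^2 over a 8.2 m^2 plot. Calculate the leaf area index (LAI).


Formula: LAI = total leaf area / ground area  (dimensionless)
LAI = 23.8 m^2 / 8.2 m^2
LAI = 2.9

2.9


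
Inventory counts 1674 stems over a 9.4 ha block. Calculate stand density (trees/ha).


Formula: Stand Density = N_trees / Area_ha
Density = 1674 trees / 9.4 ha
Density = 178 trees/ha

178


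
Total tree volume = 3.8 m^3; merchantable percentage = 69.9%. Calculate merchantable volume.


Formula: MV = V_total * (merchantable_pct / 100)
Merchantable fraction = 69.9% / 100 = 0.699
MV = 3.8 m^3 * 0.699 = 2.656 m^3

2.656


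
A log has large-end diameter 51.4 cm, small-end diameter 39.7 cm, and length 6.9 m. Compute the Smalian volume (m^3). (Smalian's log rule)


Smalian: V = (A1 + A2)/2 * L,  A = pi*(D/200)^2
A1 = pi*(51.4/200)^2 = 0.207499 m^2
A2 = pi*(39.7/200)^2 = 0.123786 m^2
V = (0.207499+0.123786)/2*6.9 = 1.1429 m^3

1.1429


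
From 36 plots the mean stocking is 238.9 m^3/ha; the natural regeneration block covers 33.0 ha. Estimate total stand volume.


Formula: Total Volume = Mean Volume per ha * Total Area
Total Volume = 238.9 m^3/ha * 33.0 ha
Total Volume = 7884 m^3

7884


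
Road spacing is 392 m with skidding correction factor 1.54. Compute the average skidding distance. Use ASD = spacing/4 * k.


Formula: ASD = (spacing / 4) * correction
Uncorrected distance = spacing / 4 = 392 / 4 = 98 m
ASD = 98 * 1.54 = 151 m

151


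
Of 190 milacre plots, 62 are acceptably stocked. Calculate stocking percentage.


Formula: Stocking % = stocked plots / total plots * 100
Stocking = 62 / 190 * 100
Stocking = 0.3263 * 100 = 32.6%

32.6


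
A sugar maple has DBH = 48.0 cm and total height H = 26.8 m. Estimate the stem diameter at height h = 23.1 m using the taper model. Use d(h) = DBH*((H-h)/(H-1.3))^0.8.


Taper: d(h) = DBH * ((H - h) / (H - 1.3))^0.8
Numerator = H - h = 26.8 - 23.1 = 3.7 m
Denominator = H - 1.3 = 26.8 - 1.3 = 25.5 m
Ratio = 3.7 / 25.5 = 0.1451
d = 48.0 * 0.1451^0.8 = 10.2 cm

10.2


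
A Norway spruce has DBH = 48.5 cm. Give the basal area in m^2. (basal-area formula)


Formula: BA = pi * (DBH/2)^2 / 10000  (cm^2 to m^2)
Radius = DBH/2 = 48.5/2 = 24.25 cm
BA = pi * 24.25^2 / 10000
   = 1847.4528 cm^2 / 10000
   = 0.1847 m^2

0.1847


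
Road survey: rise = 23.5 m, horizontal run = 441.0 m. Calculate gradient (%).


Formula: Gradient = rise / run * 100
Gradient = 23.5 / 441.0 * 100 = 5.3%

5.3


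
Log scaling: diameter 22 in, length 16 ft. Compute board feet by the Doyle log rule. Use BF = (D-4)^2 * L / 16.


Doyle: BF = (D - 4)^2 * L / 16
Adjusted diameter = 22 - 4 = 18 in
(D-4)^2 = 18^2 = 324
BF = 324 * 16 / 16 = 324 BF

324


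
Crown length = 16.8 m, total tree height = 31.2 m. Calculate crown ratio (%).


Formula: Crown Ratio = (Crown Length / Total Height) * 100
CR = (16.8 m / 31.2 m) * 100
CR = 0.5385 * 100 = 53.8%

53.8


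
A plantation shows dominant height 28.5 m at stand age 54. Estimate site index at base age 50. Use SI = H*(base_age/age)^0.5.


Formula: SI = H_dom * (base_age / age)^0.5
Age ratio = 50 / 54 = 0.92593
sqrt(age_ratio) = 0.96225
SI = 28.5 * 0.96225 = 27.4 m

27.4


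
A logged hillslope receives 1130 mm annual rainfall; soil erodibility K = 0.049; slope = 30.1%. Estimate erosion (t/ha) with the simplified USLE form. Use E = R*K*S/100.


Formula: E = R * K * S / 100  (simplified USLE)
R * K = 1130 * 0.049 = 55.37
E = 55.37 * 30.1 / 100 = 16.67 t/ha

16.67


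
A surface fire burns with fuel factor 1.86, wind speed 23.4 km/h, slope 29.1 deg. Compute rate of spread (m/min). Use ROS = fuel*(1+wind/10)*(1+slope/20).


Formula: ROS = fuel * (1 + wind/10) * (1 + slope/20)
Wind factor = 1 + 23.4/10 = 3.34
Slope factor = 1 + 29.1/20 = 2.455
ROS = 1.86 * 3.34 * 2.455 = 15.25 m/min

15.25


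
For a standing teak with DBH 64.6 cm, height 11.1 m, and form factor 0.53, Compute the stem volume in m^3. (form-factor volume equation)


Formula: V = pi * (DBH/200)^2 * H * ff
Radius = DBH/200 = 64.6/200 = 0.323 m
Radius^2 = 0.323^2 = 0.104329 m^2
V = pi * 0.104329 * 11.1 * 0.53
V = 1.928 m^3

1.928


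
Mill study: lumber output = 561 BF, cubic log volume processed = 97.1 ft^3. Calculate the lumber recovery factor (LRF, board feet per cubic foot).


Formula: LRF = Lumber Output (BF) / Log Input (ft^3)
LRF = 561 BF / 97.1 ft^3
LRF = 5.78 BF/ft^3

5.78


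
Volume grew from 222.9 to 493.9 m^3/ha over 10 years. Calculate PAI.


Formula: PAI = (V_T2 - V_T1) / (T2 - T1)
Volume increment = 493.9 - 222.9 = 271.0 m^3/ha
PAI = 271.0 / 10 = 27.1 m^3/ha/year

27.1


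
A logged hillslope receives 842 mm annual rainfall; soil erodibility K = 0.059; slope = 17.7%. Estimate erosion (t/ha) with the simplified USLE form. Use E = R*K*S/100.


Formula: E = R * K * S / 100  (simplified USLE)
R * K = 842 * 0.059 = 49.678
E = 49.678 * 17.7 / 100 = 8.79 t/ha

8.79


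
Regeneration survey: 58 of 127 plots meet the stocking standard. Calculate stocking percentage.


Formula: Stocking % = stocked plots / total plots * 100
Stocking = 58 / 127 * 100
Stocking = 0.4567 * 100 = 45.7%

45.7


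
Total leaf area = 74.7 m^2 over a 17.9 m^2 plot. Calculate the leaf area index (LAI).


Formula: LAI = total leaf area / ground area  (dimensionless)
LAI = 74.7 m^2 / 17.9 m^2
LAI = 4.17

4.17


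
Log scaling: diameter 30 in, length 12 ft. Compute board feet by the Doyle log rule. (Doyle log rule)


Doyle: BF = (D - 4)^2 * L / 16
Adjusted diameter = 30 - 4 = 26 in
(D-4)^2 = 26^2 = 676
BF = 676 * 12 / 16 = 507 BF

507


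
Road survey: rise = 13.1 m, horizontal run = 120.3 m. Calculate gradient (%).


Formula: Gradient = rise / run * 100
Gradient = 13.1 / 120.3 * 100 = 10.9%

10.9


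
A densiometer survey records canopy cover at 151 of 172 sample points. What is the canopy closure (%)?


Formula: Canopy closure = covered points / total points * 100
Closure = 151 / 172 * 100
Closure = 0.8779 * 100 = 87.8%

87.8


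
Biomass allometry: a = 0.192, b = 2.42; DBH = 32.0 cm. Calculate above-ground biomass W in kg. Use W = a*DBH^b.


Formula: W = a * DBH^b  (allometric power law)
DBH^b = 32.0^2.42 = 4389.9841
W = 0.192 * 4389.9841 = 842.9 kg

842.9


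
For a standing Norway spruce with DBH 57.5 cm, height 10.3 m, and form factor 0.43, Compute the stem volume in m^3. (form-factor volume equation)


Formula: V = pi * (DBH/200)^2 * H * ff
Radius = DBH/200 = 57.5/200 = 0.2875 m
Radius^2 = 0.2875^2 = 0.08265625 m^2
V = pi * 0.08265625 * 10.3 * 0.43
V = 1.15 m^3

1.15


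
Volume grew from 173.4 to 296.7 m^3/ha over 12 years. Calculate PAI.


Formula: PAI = (V_T2 - V_T1) / (T2 - T1)
Volume increment = 296.7 - 173.4 = 123.3 m^3/ha
PAI = 123.3 / 12 = 10.28 m^3/ha/year

10.28


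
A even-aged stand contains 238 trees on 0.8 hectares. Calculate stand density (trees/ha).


Formula: Stand Density = N_trees / Area_ha
Density = 238 trees / 0.8 ha
Density = 298 trees/ha

298


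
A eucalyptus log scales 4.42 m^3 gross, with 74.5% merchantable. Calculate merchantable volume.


Formula: MV = V_total * (merchantable_pct / 100)
Merchantable fraction = 74.5% / 100 = 0.745
MV = 4.42 m^3 * 0.745 = 3.293 m^3

3.293


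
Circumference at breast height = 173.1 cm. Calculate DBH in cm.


Formula: DBH = C / pi
DBH = 173.1 / pi
pi = 3.14159...
DBH = 55.1 cm

55.1


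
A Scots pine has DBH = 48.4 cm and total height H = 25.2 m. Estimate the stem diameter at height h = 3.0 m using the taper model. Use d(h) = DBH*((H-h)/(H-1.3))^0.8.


Taper: d(h) = DBH * ((H - h) / (H - 1.3))^0.8
Numerator = H - h = 25.2 - 3.0 = 22.2 m
Denominator = H - 1.3 = 25.2 - 1.3 = 23.9 m
Ratio = 22.2 / 23.9 = 0.92887
d = 48.4 * 0.92887^0.8 = 45.6 cm

45.6


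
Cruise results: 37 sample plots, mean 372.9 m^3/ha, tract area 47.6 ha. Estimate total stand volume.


Formula: Total Volume = Mean Volume per ha * Total Area
Total Volume = 372.9 m^3/ha * 47.6 ha
Total Volume = 17750 m^3

17750


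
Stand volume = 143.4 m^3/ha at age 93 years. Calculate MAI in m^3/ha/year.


Formula: MAI = Total Volume / Stand Age
MAI = 143.4 m^3/ha / 93 years
MAI = 1.54 m^3/ha/year

1.54


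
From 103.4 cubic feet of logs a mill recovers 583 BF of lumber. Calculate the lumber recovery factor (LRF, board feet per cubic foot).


Formula: LRF = Lumber Output (BF) / Log Input (ft^3)
LRF = 583 BF / 103.4 ft^3
LRF = 5.64 BF/ft^3

5.64


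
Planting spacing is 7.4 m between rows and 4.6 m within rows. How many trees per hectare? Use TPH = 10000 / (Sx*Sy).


Formula: TPH = 10000 m^2/ha / (spacing_x * spacing_y)
Area per tree = 7.4 m * 4.6 m = 34.04 m^2
TPH = 10000 / 34.04 = 294 trees/ha

294


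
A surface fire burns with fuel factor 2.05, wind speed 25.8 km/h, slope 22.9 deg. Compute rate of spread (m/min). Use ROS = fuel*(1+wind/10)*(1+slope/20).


Formula: ROS = fuel * (1 + wind/10) * (1 + slope/20)
Wind factor = 1 + 25.8/10 = 3.58
Slope factor = 1 + 22.9/20 = 2.145
ROS = 2.05 * 3.58 * 2.145 = 15.74 m/min

15.74


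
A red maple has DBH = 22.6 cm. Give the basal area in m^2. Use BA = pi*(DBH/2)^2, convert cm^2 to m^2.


Formula: BA = pi * (DBH/2)^2 / 10000  (cm^2 to m^2)
Radius = DBH/2 = 22.6/2 = 11.3 cm
BA = pi * 11.3^2 / 10000
   = 401.15 cm^2 / 10000
   = 0.0401 m^2

0.0401


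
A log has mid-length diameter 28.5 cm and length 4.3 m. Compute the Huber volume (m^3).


Huber: V = Am * L,  Am = pi*(Dm/200)^2
Am = pi*(28.5/200)^2 = 0.063794 m^2
V = 0.063794*4.3 = 0.2743 m^3

0.2743


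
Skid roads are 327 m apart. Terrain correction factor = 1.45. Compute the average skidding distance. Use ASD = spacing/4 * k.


Formula: ASD = (spacing / 4) * correction
Uncorrected distance = spacing / 4 = 327 / 4 = 81.75 m
ASD = 81.75 * 1.45 = 119 m

119


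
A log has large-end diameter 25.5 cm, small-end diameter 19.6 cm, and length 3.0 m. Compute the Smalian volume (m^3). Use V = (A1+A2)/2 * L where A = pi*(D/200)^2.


Smalian: V = (A1 + A2)/2 * L,  A = pi*(D/200)^2
A1 = pi*(25.5/200)^2 = 0.051071 m^2
A2 = pi*(19.6/200)^2 = 0.030172 m^2
V = (0.051071+0.030172)/2*3.0 = 0.1219 m^3

0.1219


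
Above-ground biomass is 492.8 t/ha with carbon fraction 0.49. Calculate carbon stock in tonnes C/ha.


Formula: Carbon Stock = Biomass * Carbon Fraction
C = 492.8 t/ha * 0.49
C = 241.5 t C/ha

241.5


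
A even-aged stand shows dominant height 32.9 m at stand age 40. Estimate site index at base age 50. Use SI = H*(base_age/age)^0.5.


Formula: SI = H_dom * (base_age / age)^0.5
Age ratio = 50 / 40 = 1.25
sqrt(age_ratio) = 1.11803
SI = 32.9 * 1.11803 = 36.8 m

36.8


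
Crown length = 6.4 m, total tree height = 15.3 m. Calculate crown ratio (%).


Formula: Crown Ratio = (Crown Length / Total Height) * 100
CR = (6.4 m / 15.3 m) * 100
CR = 0.4183 * 100 = 41.8%

41.8


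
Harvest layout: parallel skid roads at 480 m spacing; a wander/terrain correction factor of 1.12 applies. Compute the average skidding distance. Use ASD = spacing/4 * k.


Formula: ASD = (spacing / 4) * correction
Uncorrected distance = spacing / 4 = 480 / 4 = 120 m
ASD = 120 * 1.12 = 134 m

134


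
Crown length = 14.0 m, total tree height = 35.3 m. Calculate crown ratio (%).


Formula: Crown Ratio = (Crown Length / Total Height) * 100
CR = (14.0 m / 35.3 m) * 100
CR = 0.3966 * 100 = 39.7%

39.7


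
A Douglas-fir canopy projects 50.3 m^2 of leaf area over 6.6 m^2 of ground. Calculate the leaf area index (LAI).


Formula: LAI = total leaf area / ground area  (dimensionless)
LAI = 50.3 m^2 / 6.6 m^2
LAI = 7.62

7.62


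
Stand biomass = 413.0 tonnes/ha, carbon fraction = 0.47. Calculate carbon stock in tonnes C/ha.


Formula: Carbon Stock = Biomass * Carbon Fraction
C = 413.0 t/ha * 0.47
C = 194.1 t C/ha

194.1


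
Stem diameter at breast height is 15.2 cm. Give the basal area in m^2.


Formula: BA = pi * (DBH/2)^2 / 10000  (cm^2 to m^2)
Radius = DBH/2 = 15.2/2 = 7.6 cm
BA = pi * 7.6^2 / 10000
   = 181.4584 cm^2 / 10000
   = 0.0181 m^2

0.0181


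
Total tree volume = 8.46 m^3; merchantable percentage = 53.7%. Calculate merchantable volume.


Formula: MV = V_total * (merchantable_pct / 100)
Merchantable fraction = 53.7% / 100 = 0.537
MV = 8.46 m^3 * 0.537 = 4.543 m^3

4.543
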